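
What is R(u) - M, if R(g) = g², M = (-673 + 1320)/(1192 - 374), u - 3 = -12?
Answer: 65611/818 ≈ 80.209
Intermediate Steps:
u = -9 (u = 3 - 12 = -9)
M = 647/818 ≈ 0.79095
R(u) - M = (-9)² - 1*647/818 = 81 - 647/818 = 65611/818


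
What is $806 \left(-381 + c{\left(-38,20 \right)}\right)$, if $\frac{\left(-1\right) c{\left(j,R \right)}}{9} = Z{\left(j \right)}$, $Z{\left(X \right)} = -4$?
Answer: $-278070$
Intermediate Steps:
$c{\left(j,R \right)} = 36$ ($c{\left(j,R \right)} = \left(-9\right) \left(-4\right) = 36$)
$806 \left(-381 + c{\left(-38,20 \right)}\right) = 806 \left(-381 + 36\right) = 806 \left(-345\right) = -278070$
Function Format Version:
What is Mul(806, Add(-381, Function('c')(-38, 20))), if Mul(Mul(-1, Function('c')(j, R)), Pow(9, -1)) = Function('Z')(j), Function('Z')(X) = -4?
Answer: -278070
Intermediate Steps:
Function('c')(j, R) = 36 (Function('c')(j, R) = Mul(-9, -4) = 36)
Mul(806, Add(-381, Function('c')(-38, 20))) = Mul(806, Add(-381, 36)) = Mul(806, -345) = -278070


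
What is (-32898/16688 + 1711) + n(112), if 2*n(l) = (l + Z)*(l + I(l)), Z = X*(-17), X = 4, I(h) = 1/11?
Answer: 34836439/8344 ≈ 4175.0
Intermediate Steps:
I(h) = 1/11
Z = -68 (Z = 4*(-17) = -68)
n(l) = (-68 + l)*(1/11 + l)/2 (n(l) = ((l - 68)*(l + 1/11))/2 = ((-68 + l)*(1/11 + l))/2 = (-68 + l)*(1/11 + l)/2)
(-32898/16688 + 1711) + n(112) = (-32898/16688 + 1711) + (-34/11 + (1/2)*112**2 - 747/22*112) = (-32898*1/16688 + 1711) + (-34/11 + (1/2)*12544 - 41832/11) = (-16449/8344 + 1711) + (-34/11 + 6272 - 41832/11) = 14260135/8344 + 2466 = 34836439/8344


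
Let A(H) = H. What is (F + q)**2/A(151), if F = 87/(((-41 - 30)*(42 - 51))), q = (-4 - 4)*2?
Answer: 11417641/6850719 ≈ 1.6666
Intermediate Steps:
q = -16 (q = -8*2 = -16)
F = 29/213 (F = 87/((-71*(-9))) = 87/639 = 87*(1/639) = 29/213 ≈ 0.13615)
(F + q)**2/A(151) = (29/213 - 16)**2/151 = (-3379/213)**2*(1/151) = (11417641/45369)*(1/151) = 11417641/6850719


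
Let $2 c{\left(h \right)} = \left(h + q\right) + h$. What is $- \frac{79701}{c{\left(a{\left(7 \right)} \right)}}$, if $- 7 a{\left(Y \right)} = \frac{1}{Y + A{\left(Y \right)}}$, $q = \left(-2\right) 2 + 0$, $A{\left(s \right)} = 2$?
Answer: $\frac{5021163}{127} \approx 39537.0$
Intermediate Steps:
$q = -4$ ($q = -4 + 0 = -4$)
$a{\left(Y \right)} = - \frac{1}{7 \left(2 + Y\right)}$ ($a{\left(Y \right)} = - \frac{1}{7 \left(Y + 2\right)} = - \frac{1}{7 \left(2 + Y\right)}$)
$c{\left(h \right)} = -2 + h$ ($c{\left(h \right)} = \frac{\left(h - 4\right) + h}{2} = \frac{\left(-4 + h\right) + h}{2} = \frac{-4 + 2 h}{2} = -2 + h$)
$- \frac{79701}{c{\left(a{\left(7 \right)} \right)}} = - \frac{79701}{-2 - \frac{1}{14 + 7 \cdot 7}} = - \frac{79701}{-2 - \frac{1}{14 + 49}} = - \frac{79701}{-2 - \frac{1}{63}} = - \frac{79701}{- \frac{127}{63}} = \left(-79701\right) \left(- \frac{63}{127}\right) = \frac{5021163}{127}$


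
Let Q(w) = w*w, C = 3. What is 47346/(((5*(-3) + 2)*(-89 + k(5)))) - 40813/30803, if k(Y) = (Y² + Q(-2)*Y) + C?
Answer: 110511193/1262923 ≈ 87.504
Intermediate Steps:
Q(w) = w²
k(Y) = 3 + Y² + 4*Y (k(Y) = (Y² + (-2)²*Y) + 3 = (Y² + 4*Y) + 3 = 3 + Y² + 4*Y)
47346/(((5*(-3) + 2)*(-89 + k(5)))) - 40813/30803 = 47346/(((5*(-3) + 2)*(-89 + (3 + 5² + 4*5)))) - 40813/30803 = 47346/(((-15 + 2)*(-89 + (3 + 25 + 20)))) - 40813*1/30803 = 47346/((-13*(-89 + 48))) - 40813/30803 = 47346/((-13*(-41))) - 40813/30803 = 47346/533 - 40813/30803 = 47346*(1/533) - 40813/30803 = 3642/41 - 40813/30803 = 110511193/1262923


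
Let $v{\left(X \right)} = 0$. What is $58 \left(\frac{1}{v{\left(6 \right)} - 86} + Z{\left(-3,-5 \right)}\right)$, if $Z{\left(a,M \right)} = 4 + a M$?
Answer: $\frac{47357}{43} \approx 1101.3$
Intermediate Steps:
$Z{\left(a,M \right)} = 4 + M a$
$58 \left(\frac{1}{v{\left(6 \right)} - 86} + Z{\left(-3,-5 \right)}\right) = 58 \left(\frac{1}{0 - 86} + \left(4 - -15\right)\right) = 58 \left(\frac{1}{-86} + \left(4 + 15\right)\right) = 58 \left(- \frac{1}{86} + 19\right) = 58 \cdot \frac{1633}{86} = \frac{47357}{43}$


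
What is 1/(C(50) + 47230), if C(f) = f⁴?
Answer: 1/6297230 ≈ 1.5880e-7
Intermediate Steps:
1/(C(50) + 47230) = 1/(50⁴ + 47230) = 1/(6250000 + 47230) = 1/6297230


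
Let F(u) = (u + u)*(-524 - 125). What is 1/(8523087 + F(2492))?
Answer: 1/5288471 ≈ 1.8909e-7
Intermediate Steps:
F(u) = -1298*u (F(u) = (2*u)*(-649) = -1298*u)
1/(8523087 + F(2492)) = 1/(8523087 - 1298*2492) = 1/(8523087 - 3234616) = 1/5288471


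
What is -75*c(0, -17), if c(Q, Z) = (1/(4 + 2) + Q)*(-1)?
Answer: 25/2 ≈ 12.500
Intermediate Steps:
c(Q, Z) = -1/6 - Q (c(Q, Z) = (1/6 + Q)*(-1) = -1/6 - Q)
-75*c(0, -17) = -75*(-1/6 - 1*0) = -75*(-1/6 + 0) = -75*(-1/6) = 25/2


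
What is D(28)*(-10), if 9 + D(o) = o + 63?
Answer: -820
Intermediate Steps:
D(o) = 54 + o (D(o) = -9 + (o + 63) = -9 + (63 + o) = 54 + o)
D(28)*(-10) = (54 + 28)*(-10) = 82*(-10) = -820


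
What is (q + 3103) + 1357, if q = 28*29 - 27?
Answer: 5245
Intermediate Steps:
q = 785 (q = 812 - 27 = 785)
(q + 3103) + 1357 = (785 + 3103) + 1357 = 3888 + 1357 = 5245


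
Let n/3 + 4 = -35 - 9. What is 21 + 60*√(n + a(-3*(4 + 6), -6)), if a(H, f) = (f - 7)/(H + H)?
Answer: 21 + 2*I*√129405 ≈ 21.0 + 719.46*I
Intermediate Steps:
n = -144 (n = -12 + 3*(-35 - 9) = -12 + 3*(-44) = -12 - 132 = -144)
a(H, f) = (-7 + f)/(2*H) (a(H, f) = (-7 + f)/((2*H)) = (-7 + f)*(1/(2*H)) = (-7 + f)/(2*H))
21 + 60*√(n + a(-3*(4 + 6), -6)) = 21 + 60*√(-144 + (-7 - 6)/(2*((-3*(4 + 6))))) = 21 + 60*√(-144 + (½)*(-13)/(-3*10)) = 21 + 60*√(-144 + (½)*(-13)/(-30)) = 21 + 60*√(-144 + (½)*(-1/30)*(-13)) = 21 + 60*√(-144 + 13/60) = 21 + 60*√(-8627/60) = 21 + 60*(I*√129405/30) = 21 + 2*I*√129405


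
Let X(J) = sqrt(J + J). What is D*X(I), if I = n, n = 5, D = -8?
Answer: -8*sqrt(10) ≈ -25.298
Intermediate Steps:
I = 5
X(J) = sqrt(2)*sqrt(J) (X(J) = sqrt(2*J) = sqrt(2)*sqrt(J))
D*X(I) = -8*sqrt(2)*sqrt(5) = -8*sqrt(10)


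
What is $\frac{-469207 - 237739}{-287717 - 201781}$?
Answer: $\frac{353473}{244749} \approx 1.4442$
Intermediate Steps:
$\frac{-469207 - 237739}{-287717 - 201781} = - \frac{706946}{-489498} = \left(-706946\right) \left(- \frac{1}{489498}\right) = \frac{353473}{244749}$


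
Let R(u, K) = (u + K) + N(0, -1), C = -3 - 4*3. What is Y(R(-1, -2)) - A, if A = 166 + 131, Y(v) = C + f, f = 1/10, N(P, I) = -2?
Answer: -3119/10 ≈ -311.90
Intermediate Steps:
C = -15 (C = -3 - 12 = -15)
R(u, K) = -2 + K + u (R(u, K) = (u + K) - 2 = (K + u) - 2 = -2 + K + u)
f = 1/10 ≈ 0.10000
Y(v) = -149/10 (Y(v) = -15 + 1/10 = -149/10)
A = 297
Y(R(-1, -2)) - A = -149/10 - 1*297 = -149/10 - 297 = -3119/10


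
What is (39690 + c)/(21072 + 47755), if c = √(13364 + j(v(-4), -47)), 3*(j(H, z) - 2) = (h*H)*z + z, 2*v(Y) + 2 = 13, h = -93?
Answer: 39690/68827 + √769098/412962 ≈ 0.57879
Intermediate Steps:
v(Y) = 11/2 (v(Y) = -1 + (½)*13 = -1 + 13/2 = 11/2)
j(H, z) = 2 + z/3 - 31*H*z (j(H, z) = 2 + ((-93*H)*z + z)/3 = 2 + (-93*H*z + z)/3 = 2 + (z - 93*H*z)/3 = 2 + (z/3 - 31*H*z) = 2 + z/3 - 31*H*z)
c = √769098/6 (c = √(13364 + (2 + (⅓)*(-47) - 31*11/2*(-47))) = √(13364 + (2 - 47/3 + 16027/2)) = √(13364 + 47999/6) = √(128183/6) = √769098/6 ≈ 146.16)
(39690 + c)/(21072 + 47755) = (39690 + √769098/6)/(21072 + 47755) = (39690 + √769098/6)/68827 = (39690 + √769098/6)*(1/68827) = 39690/68827 + √769098/412962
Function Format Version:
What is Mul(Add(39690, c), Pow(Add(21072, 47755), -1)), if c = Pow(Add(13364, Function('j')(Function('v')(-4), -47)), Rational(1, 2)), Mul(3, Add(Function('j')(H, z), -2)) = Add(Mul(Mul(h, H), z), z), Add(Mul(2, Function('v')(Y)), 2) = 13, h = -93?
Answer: Add(Rational(39690, 68827), Mul(Rational(1, 412962), Pow(769098, Rational(1, 2)))) ≈ 0.57879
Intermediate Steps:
Function('v')(Y) = Rational(11, 2) (Function('v')(Y) = Add(-1, Mul(Rational(1, 2), 13)) = Add(-1, Rational(13, 2)) = Rational(11, 2))
Function('j')(H, z) = Add(2, Mul(Rational(1, 3), z), Mul(-31, H, z)) (Function('j')(H, z) = Add(2, Mul(Rational(1, 3), Add(Mul(Mul(-93, H), z), z))) = Add(2, Mul(Rational(1, 3), Add(Mul(-93, H, z), z))) = Add(2, Mul(Rational(1, 3), Add(z, Mul(-93, H, z)))) = Add(2, Add(Mul(Rational(1, 3), z), Mul(-31, H, z))) = Add(2, Mul(Rational(1, 3), z), Mul(-31, H, z)))
c = Mul(Rational(1, 6), Pow(769098, Rational(1, 2))) (c = Pow(Add(13364, Add(2, Mul(Rational(1, 3), -47), Mul(-31, Rational(11, 2), -47))), Rational(1, 2)) = Pow(Add(13364, Add(2, Rational(-47, 3), Rational(16027, 2))), Rational(1, 2)) = Pow(Add(13364, Rational(47999, 6)), Rational(1, 2)) = Pow(Rational(128183, 6), Rational(1, 2)) = Mul(Rational(1, 6), Pow(769098, Rational(1, 2))) ≈ 146.16)
Mul(Add(39690, c), Pow(Add(21072, 47755), -1)) = Mul(Add(39690, Mul(Rational(1, 6), Pow(769098, Rational(1, 2)))), Pow(Add(21072, 47755), -1)) = Mul(Add(39690, Mul(Rational(1, 6), Pow(769098, Rational(1, 2)))), Pow(68827, -1)) = Mul(Add(39690, Mul(Rational(1, 6), Pow(769098, Rational(1, 2)))), Rational(1, 68827)) = Add(Rational(39690, 68827), Mul(Rational(1, 412962), Pow(769098, Rational(1, 2))))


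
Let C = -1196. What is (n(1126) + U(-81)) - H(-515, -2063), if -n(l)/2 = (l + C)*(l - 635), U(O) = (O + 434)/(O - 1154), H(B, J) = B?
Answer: 85529572/1235 ≈ 69255.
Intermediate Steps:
U(O) = (434 + O)/(-1154 + O)
n(l) = -2*(-1196 + l)*(-635 + l) (n(l) = -2*(l - 1196)*(l - 635) = -2*(-1196 + l)*(-635 + l))
(n(1126) + U(-81)) - H(-515, -2063) = ((-1518920 - 2*1126² + 3662*1126) + (434 - 81)/(-1154 - 81)) - 1*(-515) = ((-1518920 - 2*1267876 + 4123412) + 353/(-1235)) + 515 = ((-1518920 - 2535752 + 4123412) - 1/1235*353) + 515 = (68740 - 353/1235) + 515 = 84893547/1235 + 515 = 85529572/1235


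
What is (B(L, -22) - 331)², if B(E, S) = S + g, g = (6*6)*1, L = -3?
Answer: 100489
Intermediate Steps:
g = 36 (g = 36*1 = 36)
B(E, S) = 36 + S (B(E, S) = S + 36 = 36 + S)
(B(L, -22) - 331)² = ((36 - 22) - 331)² = (14 - 331)² = (-317)² = 100489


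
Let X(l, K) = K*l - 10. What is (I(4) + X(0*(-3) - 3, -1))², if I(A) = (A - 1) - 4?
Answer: 64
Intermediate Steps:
X(l, K) = -10 + K*l
I(A) = -5 + A (I(A) = (-1 + A) - 4 = -5 + A)
(I(4) + X(0*(-3) - 3, -1))² = ((-5 + 4) + (-10 - (0*(-3) - 3)))² = (-1 + (-10 - (0 - 3)))² = (-1 + (-10 - 1*(-3)))² = (-1 + (-10 + 3))² = (-1 - 7)² = (-8)² = 64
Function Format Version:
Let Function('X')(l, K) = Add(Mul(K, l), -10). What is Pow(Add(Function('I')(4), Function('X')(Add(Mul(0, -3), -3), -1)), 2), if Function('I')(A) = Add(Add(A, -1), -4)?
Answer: 64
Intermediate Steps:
Function('X')(l, K) = Add(-10, Mul(K, l))
Function('I')(A) = Add(-5, A) (Function('I')(A) = Add(Add(-1, A), -4) = Add(-5, A))
Pow(Add(Function('I')(4), Function('X')(Add(Mul(0, -3), -3), -1)), 2) = Pow(Add(Add(-5, 4), Add(-10, Mul(-1, Add(Mul(0, -3), -3)))), 2) = Pow(Add(-1, Add(-10, Mul(-1, Add(0, -3)))), 2) = Pow(Add(-1, Add(-10, Mul(-1, -3))), 2) = Pow(Add(-1, Add(-10, 3)), 2) = Pow(Add(-1, -7), 2) = Pow(-8, 2) = 64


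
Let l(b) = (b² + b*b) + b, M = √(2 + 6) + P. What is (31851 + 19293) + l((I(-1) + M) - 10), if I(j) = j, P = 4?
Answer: 51251 - 54*√2 ≈ 51175.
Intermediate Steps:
M = 4 + 2*√2 (M = √(2 + 6) + 4 = √8 + 4 = 2*√2 + 4 = 4 + 2*√2 ≈ 6.8284)
l(b) = b + 2*b² (l(b) = (b² + b²) + b = 2*b² + b = b + 2*b²)
(31851 + 19293) + l((I(-1) + M) - 10) = (31851 + 19293) + ((-1 + (4 + 2*√2)) - 10)*(1 + 2*((-1 + (4 + 2*√2)) - 10)) = 51144 + ((3 + 2*√2) - 10)*(1 + 2*((3 + 2*√2) - 10)) = 51144 + (-7 + 2*√2)*(1 + 2*(-7 + 2*√2)) = 51144 + (-7 + 2*√2)*(1 + (-14 + 4*√2)) = 51144 + (-7 + 2*√2)*(-13 + 4*√2) = 51144 + (-13 + 4*√2)*(-7 + 2*√2)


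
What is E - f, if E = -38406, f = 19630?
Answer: -58036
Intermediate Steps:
E - f = -38406 - 1*19630 = -38406 - 19630 = -58036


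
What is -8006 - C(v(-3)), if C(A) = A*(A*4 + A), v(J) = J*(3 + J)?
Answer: -8006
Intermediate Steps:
C(A) = 5*A**2 (C(A) = A*(4*A + A) = A*(5*A) = 5*A**2)
-8006 - C(v(-3)) = -8006 - 5*(-3*(3 - 3))**2 = -8006 - 5*(-3*0)**2 = -8006 - 5*0**2 = -8006 - 5*0 = -8006 - 1*0 = -8006 + 0 = -8006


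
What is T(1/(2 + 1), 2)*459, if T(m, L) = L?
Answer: 918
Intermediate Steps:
T(1/(2 + 1), 2)*459 = 2*459 = 918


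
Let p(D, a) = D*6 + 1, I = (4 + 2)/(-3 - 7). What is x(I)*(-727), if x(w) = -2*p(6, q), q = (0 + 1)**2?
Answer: 53798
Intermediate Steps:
I = -3/5 (I = 6/(-10) = 6*(-1/10) = -3/5 ≈ -0.60000)
q = 1 (q = 1**2 = 1)
p(D, a) = 1 + 6*D (p(D, a) = 6*D + 1 = 1 + 6*D)
x(w) = -74 (x(w) = -2*(1 + 6*6) = -2*(1 + 36) = -2*37 = -74)
x(I)*(-727) = -74*(-727) = 53798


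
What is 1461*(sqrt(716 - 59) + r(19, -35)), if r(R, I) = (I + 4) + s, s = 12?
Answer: -27759 + 4383*sqrt(73) ≈ 9689.4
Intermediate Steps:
r(R, I) = 16 + I (r(R, I) = (I + 4) + 12 = (4 + I) + 12 = 16 + I)
1461*(sqrt(716 - 59) + r(19, -35)) = 1461*(sqrt(716 - 59) + (16 - 35)) = 1461*(sqrt(657) - 19) = 1461*(3*sqrt(73) - 19) = 1461*(-19 + 3*sqrt(73)) = -27759 + 4383*sqrt(73)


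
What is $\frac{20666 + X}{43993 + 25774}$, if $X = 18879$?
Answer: $\frac{39545}{69767} \approx 0.56682$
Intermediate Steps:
$\frac{20666 + X}{43993 + 25774} = \frac{20666 + 18879}{43993 + 25774} = \frac{39545}{69767}$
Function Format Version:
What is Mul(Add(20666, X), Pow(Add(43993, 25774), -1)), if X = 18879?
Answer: Rational(39545, 69767) ≈ 0.56682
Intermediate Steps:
Mul(Add(20666, X), Pow(Add(43993, 25774), -1)) = Mul(Add(20666, 18879), Pow(Add(43993, 25774), -1)) = Mul(39545, Pow(69767, -1)) = Mul(39545, Rational(1, 69767)) = Rational(39545, 69767)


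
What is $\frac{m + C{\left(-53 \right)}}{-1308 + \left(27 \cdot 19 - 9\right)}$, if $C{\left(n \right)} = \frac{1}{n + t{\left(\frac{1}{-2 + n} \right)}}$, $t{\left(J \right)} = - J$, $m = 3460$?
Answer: $- \frac{3360795}{780952} \approx -4.3035$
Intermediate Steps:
$C{\left(n \right)} = \frac{1}{n - \frac{1}{-2 + n}}$
$\frac{m + C{\left(-53 \right)}}{-1308 + \left(27 \cdot 19 - 9\right)} = \frac{3460 + \frac{-2 - 53}{-1 - 53 \left(-2 - 53\right)}}{-1308 + \left(27 \cdot 19 - 9\right)} = \frac{3460 + \frac{1}{-1 - -2915} \left(-55\right)}{-1308 + \left(513 - 9\right)} = \frac{3460 + \frac{1}{-1 + 2915} \left(-55\right)}{-1308 + 504} = \frac{3460 + \frac{1}{2914} \left(-55\right)}{-804} = \left(3460 + \frac{1}{2914} \left(-55\right)\right) \left(- \frac{1}{804}\right) = \left(3460 - \frac{55}{2914}\right) \left(- \frac{1}{804}\right) = \frac{10082385}{2914} \left(- \frac{1}{804}\right) = - \frac{3360795}{780952}$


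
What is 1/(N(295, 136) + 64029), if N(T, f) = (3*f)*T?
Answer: 1/184389 ≈ 5.4233e-6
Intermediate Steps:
N(T, f) = 3*T*f
1/(N(295, 136) + 64029) = 1/(3*295*136 + 64029) = 1/(120360 + 64029) = 1/184389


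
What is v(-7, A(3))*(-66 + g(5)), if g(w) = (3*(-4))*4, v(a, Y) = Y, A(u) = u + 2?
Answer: -570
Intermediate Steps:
A(u) = 2 + u
g(w) = -48 (g(w) = -12*4 = -48)
v(-7, A(3))*(-66 + g(5)) = (2 + 3)*(-66 - 48) = 5*(-114) = -570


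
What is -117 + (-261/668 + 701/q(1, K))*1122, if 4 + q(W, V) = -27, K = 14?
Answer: -268448817/10354 ≈ -25927.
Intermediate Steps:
q(W, V) = -31 (q(W, V) = -4 - 27 = -31)
-117 + (-261/668 + 701/q(1, K))*1122 = -117 + (-261/668 + 701/(-31))*1122 = -117 + (-261*1/668 + 701*(-1/31))*1122 = -117 + (-261/668 - 701/31)*1122 = -117 - 476359/20708*1122 = -117 - 267237399/10354 = -268448817/10354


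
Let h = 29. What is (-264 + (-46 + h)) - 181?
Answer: -462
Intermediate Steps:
(-264 + (-46 + h)) - 181 = (-264 + (-46 + 29)) - 181 = (-264 - 17) - 181 = -281 - 181 = -462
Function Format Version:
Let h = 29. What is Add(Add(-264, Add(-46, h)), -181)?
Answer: -462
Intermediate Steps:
Add(Add(-264, Add(-46, h)), -181) = Add(Add(-264, Add(-46, 29)), -181) = Add(Add(-264, -17), -181) = Add(-281, -181) = -462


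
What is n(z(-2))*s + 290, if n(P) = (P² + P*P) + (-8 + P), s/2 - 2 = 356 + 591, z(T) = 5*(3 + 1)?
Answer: 1541466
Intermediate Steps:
z(T) = 20 (z(T) = 5*4 = 20)
s = 1898 (s = 4 + 2*(356 + 591) = 4 + 2*947 = 4 + 1894 = 1898)
n(P) = -8 + P + 2*P² (n(P) = (P² + P²) + (-8 + P) = 2*P² + (-8 + P) = -8 + P + 2*P²)
n(z(-2))*s + 290 = (-8 + 20 + 2*20²)*1898 + 290 = (-8 + 20 + 2*400)*1898 + 290 = (-8 + 20 + 800)*1898 + 290 = 812*1898 + 290 = 1541176 + 290 = 1541466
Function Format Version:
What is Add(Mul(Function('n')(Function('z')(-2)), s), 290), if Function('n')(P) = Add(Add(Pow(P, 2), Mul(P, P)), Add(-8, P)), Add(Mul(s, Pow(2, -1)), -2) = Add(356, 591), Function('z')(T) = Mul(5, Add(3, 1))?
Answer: 1541466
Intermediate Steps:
Function('z')(T) = 20 (Function('z')(T) = Mul(5, 4) = 20)
s = 1898 (s = Add(4, Mul(2, Add(356, 591))) = Add(4, Mul(2, 947)) = Add(4, 1894) = 1898)
Function('n')(P) = Add(-8, P, Mul(2, Pow(P, 2))) (Function('n')(P) = Add(Add(Pow(P, 2), Pow(P, 2)), Add(-8, P)) = Add(Mul(2, Pow(P, 2)), Add(-8, P)) = Add(-8, P, Mul(2, Pow(P, 2))))
Add(Mul(Function('n')(Function('z')(-2)), s), 290) = Add(Mul(Add(-8, 20, Mul(2, Pow(20, 2))), 1898), 290) = Add(Mul(Add(-8, 20, Mul(2, 400)), 1898), 290) = Add(Mul(Add(-8, 20, 800), 1898), 290) = Add(Mul(812, 1898), 290) = Add(1541176, 290) = 1541466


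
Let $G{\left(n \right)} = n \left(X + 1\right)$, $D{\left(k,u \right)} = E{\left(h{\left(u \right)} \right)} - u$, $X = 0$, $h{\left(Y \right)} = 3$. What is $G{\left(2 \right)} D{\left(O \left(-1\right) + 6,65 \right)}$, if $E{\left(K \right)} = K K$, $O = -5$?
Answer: $-112$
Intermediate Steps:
$E{\left(K \right)} = K^{2}$
$D{\left(k,u \right)} = 9 - u$ ($D{\left(k,u \right)} = 3^{2} - u = 9 - u$)
$G{\left(n \right)} = n$ ($G{\left(n \right)} = n \left(0 + 1\right) = n 1 = n$)
$G{\left(2 \right)} D{\left(O \left(-1\right) + 6,65 \right)} = 2 \left(9 - 65\right) = 2 \left(-56\right) = -112$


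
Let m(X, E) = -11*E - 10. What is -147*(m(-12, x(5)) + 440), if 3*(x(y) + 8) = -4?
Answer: -78302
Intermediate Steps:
x(y) = -28/3 (x(y) = -8 + (1/3)*(-4) = -8 - 4/3 = -28/3)
m(X, E) = -10 - 11*E
-147*(m(-12, x(5)) + 440) = -147*((-10 - 11*(-28/3)) + 440) = -147*((-10 + 308/3) + 440) = -147*(278/3 + 440) = -147*1598/3 = -78302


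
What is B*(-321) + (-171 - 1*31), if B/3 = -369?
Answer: 355145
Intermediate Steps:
B = -1107 (B = 3*(-369) = -1107)
B*(-321) + (-171 - 1*31) = -1107*(-321) + (-171 - 1*31) = 355347 + (-171 - 31) = 355347 - 202 = 355145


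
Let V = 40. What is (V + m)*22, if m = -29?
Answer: 242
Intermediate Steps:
(V + m)*22 = (40 - 29)*22 = 11*22 = 242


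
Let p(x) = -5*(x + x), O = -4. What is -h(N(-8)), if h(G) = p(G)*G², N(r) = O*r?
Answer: 327680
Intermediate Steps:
p(x) = -10*x
N(r) = -4*r
h(G) = -10*G³ (h(G) = (-10*G)*G² = -10*G³)
-h(N(-8)) = -(-10)*(-4*(-8))³ = -(-10)*32³ = -(-10)*32768 = -1*(-327680) = 327680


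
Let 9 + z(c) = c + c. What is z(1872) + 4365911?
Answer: 4369646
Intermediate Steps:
z(c) = -9 + 2*c (z(c) = -9 + (c + c) = -9 + 2*c)
z(1872) + 4365911 = (-9 + 2*1872) + 4365911 = (-9 + 3744) + 4365911 = 3735 + 4365911 = 4369646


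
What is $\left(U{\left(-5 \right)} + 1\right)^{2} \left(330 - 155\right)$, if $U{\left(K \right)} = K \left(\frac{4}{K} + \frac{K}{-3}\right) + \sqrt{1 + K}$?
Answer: $\frac{11200}{9} - \frac{7000 i}{3} \approx 1244.4 - 2333.3 i$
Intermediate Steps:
$U{\left(K \right)} = \sqrt{1 + K} + K \left(\frac{4}{K} - \frac{K}{3}\right)$ ($U{\left(K \right)} = K \left(\frac{4}{K} + K \left(- \frac{1}{3}\right)\right) + \sqrt{1 + K} = K \left(\frac{4}{K} - \frac{K}{3}\right) + \sqrt{1 + K} = \sqrt{1 + K} + K \left(\frac{4}{K} - \frac{K}{3}\right)$)
$\left(U{\left(-5 \right)} + 1\right)^{2} \left(330 - 155\right) = \left(\left(4 + \sqrt{1 - 5} - \frac{\left(-5\right)^{2}}{3}\right) + 1\right)^{2} \left(330 - 155\right) = \left(\left(4 + \sqrt{-4} - \frac{25}{3}\right) + 1\right)^{2} \cdot 175 = \left(\left(4 + 2 i - \frac{25}{3}\right) + 1\right)^{2} \cdot 175 = \left(\left(- \frac{13}{3} + 2 i\right) + 1\right)^{2} \cdot 175 = \left(- \frac{10}{3} + 2 i\right)^{2} \cdot 175 = 175 \left(- \frac{10}{3} + 2 i\right)^{2}$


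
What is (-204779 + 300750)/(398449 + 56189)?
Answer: 95971/454638 ≈ 0.21109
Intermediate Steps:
(-204779 + 300750)/(398449 + 56189) = 95971/454638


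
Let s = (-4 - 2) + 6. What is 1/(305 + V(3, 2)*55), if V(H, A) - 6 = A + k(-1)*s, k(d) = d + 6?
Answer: 1/745 ≈ 0.0013423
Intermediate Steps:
s = 0 (s = -6 + 6 = 0)
k(d) = 6 + d
V(H, A) = 6 + A (V(H, A) = 6 + (A + (6 - 1)*0) = 6 + (A + 5*0) = 6 + (A + 0) = 6 + A)
1/(305 + V(3, 2)*55) = 1/(305 + (6 + 2)*55) = 1/(305 + 8*55) = 1/(305 + 440) = 1/745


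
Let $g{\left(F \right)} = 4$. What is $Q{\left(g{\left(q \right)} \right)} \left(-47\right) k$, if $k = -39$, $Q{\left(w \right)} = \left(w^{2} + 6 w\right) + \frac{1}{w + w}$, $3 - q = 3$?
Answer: $\frac{588393}{8} \approx 73549.0$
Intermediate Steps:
$q = 0$ ($q = 3 - 3 = 0$)
$Q{\left(w \right)} = w^{2} + \frac{1}{2 w} + 6 w$ ($Q{\left(w \right)} = \left(w^{2} + 6 w\right) + \frac{1}{2 w} = w^{2} + \frac{1}{2 w} + 6 w$)
$Q{\left(g{\left(q \right)} \right)} \left(-47\right) k = \left(4^{2} + \frac{1}{2 \cdot 4} + 6 \cdot 4\right) \left(-47\right) \left(-39\right) = \left(16 + \frac{1}{2} \cdot \frac{1}{4} + 24\right) \left(-47\right) \left(-39\right) = \left(16 + \frac{1}{8} + 24\right) \left(-47\right) \left(-39\right) = \frac{321}{8} \left(-47\right) \left(-39\right) = \left(- \frac{15087}{8}\right) \left(-39\right) = \frac{588393}{8}$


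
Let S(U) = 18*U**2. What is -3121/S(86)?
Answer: -3121/133128 ≈ -0.023444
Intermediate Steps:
-3121/S(86) = -3121/(18*86**2) = -3121/(18*7396) = -3121/133128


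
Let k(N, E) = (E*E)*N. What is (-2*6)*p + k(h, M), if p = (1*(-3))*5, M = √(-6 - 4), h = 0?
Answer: 180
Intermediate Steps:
M = I*√10 (M = √(-10) = I*√10 ≈ 3.1623*I)
p = -15 (p = -3*5 = -15)
k(N, E) = N*E² (k(N, E) = E²*N = N*E²)
(-2*6)*p + k(h, M) = -2*6*(-15) + 0*(I*√10)² = -12*(-15) + 0*(-10) = 180 + 0 = 180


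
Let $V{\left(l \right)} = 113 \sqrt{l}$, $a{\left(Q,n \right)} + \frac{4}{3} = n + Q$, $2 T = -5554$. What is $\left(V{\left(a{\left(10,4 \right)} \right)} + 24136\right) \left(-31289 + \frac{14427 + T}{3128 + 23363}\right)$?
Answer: $- \frac{20005491649864}{26491} - \frac{93661773137 \sqrt{114}}{79473} \approx -7.6776 \cdot 10^{8}$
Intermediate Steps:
$T = -2777$ ($T = \frac{1}{2} \left(-5554\right) = -2777$)
$a{\left(Q,n \right)} = - \frac{4}{3} + Q + n$ ($a{\left(Q,n \right)} = - \frac{4}{3} + \left(n + Q\right) = - \frac{4}{3} + \left(Q + n\right) = - \frac{4}{3} + Q + n$)
$\left(V{\left(a{\left(10,4 \right)} \right)} + 24136\right) \left(-31289 + \frac{14427 + T}{3128 + 23363}\right) = \left(113 \sqrt{- \frac{4}{3} + 10 + 4} + 24136\right) \left(-31289 + \frac{14427 - 2777}{3128 + 23363}\right) = \left(113 \sqrt{\frac{38}{3}} + 24136\right) \left(-31289 + \frac{11650}{26491}\right) = \left(113 \frac{\sqrt{114}}{3} + 24136\right) \left(-31289 + 11650 \cdot \frac{1}{26491}\right) = \left(\frac{113 \sqrt{114}}{3} + 24136\right) \left(-31289 + \frac{11650}{26491}\right) = \left(24136 + \frac{113 \sqrt{114}}{3}\right) \left(- \frac{828865249}{26491}\right) = - \frac{20005491649864}{26491} - \frac{93661773137 \sqrt{114}}{79473}$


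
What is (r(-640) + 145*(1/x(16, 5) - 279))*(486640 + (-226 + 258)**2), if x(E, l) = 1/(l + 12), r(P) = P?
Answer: -18838460320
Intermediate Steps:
x(E, l) = 1/(12 + l)
(r(-640) + 145*(1/x(16, 5) - 279))*(486640 + (-226 + 258)**2) = (-640 + 145*(1/(1/(12 + 5)) - 279))*(486640 + (-226 + 258)**2) = (-640 + 145*(1/(1/17) - 279))*(486640 + 32**2) = (-640 + 145*(1/(1/17) - 279))*(486640 + 1024) = (-640 + 145*(17 - 279))*487664 = (-640 + 145*(-262))*487664 = (-640 - 37990)*487664 = -38630*487664 = -18838460320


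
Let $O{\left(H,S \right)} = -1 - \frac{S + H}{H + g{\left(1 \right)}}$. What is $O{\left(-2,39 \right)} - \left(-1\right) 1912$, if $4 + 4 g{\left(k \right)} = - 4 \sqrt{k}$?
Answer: $\frac{7681}{4} \approx 1920.3$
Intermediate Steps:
$g{\left(k \right)} = -1 - \sqrt{k}$ ($g{\left(k \right)} = -1 + \frac{\left(-4\right) \sqrt{k}}{4} = -1 - \sqrt{k}$)
$O{\left(H,S \right)} = -1 - \frac{H + S}{-2 + H}$ ($O{\left(H,S \right)} = -1 - \frac{S + H}{H - \left(1 + \sqrt{1}\right)} = -1 - \frac{H + S}{H - 2} = -1 - \frac{H + S}{-2 + H}$)
$O{\left(-2,39 \right)} - \left(-1\right) 1912 = \frac{-2 + 39 + 2 \left(-2\right)}{2 - -2} - \left(-1\right) 1912 = \frac{-2 + 39 - 4}{2 + 2} - -1912 = \frac{1}{4} \cdot 33 + 1912 = \frac{33}{4} + 1912 = \frac{7681}{4}$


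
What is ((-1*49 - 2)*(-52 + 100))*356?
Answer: -871488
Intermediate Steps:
((-1*49 - 2)*(-52 + 100))*356 = ((-49 - 2)*48)*356 = -51*48*356 = -2448*356 = -871488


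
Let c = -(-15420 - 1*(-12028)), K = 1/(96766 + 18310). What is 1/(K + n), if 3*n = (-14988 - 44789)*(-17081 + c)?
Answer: 115076/31388411811277 ≈ 3.6662e-9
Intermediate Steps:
K = 1/115076 ≈ 8.6899e-6
c = 3392 (c = -(-15420 + 12028) = -1*(-3392) = 3392)
n = 272762451 (n = ((-14988 - 44789)*(-17081 + 3392))/3 = (-59777*(-13689))/3 = (⅓)*818287353 = 272762451)
1/(K + n) = 1/(1/115076 + 272762451) = 1/(31388411811277/115076) = 115076/31388411811277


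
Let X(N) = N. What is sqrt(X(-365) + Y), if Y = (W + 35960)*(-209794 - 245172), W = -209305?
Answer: sqrt(78866080905) ≈ 2.8083e+5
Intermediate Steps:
Y = 78866081270 (Y = (-209305 + 35960)*(-209794 - 245172) = -173345*(-454966) = 78866081270)
sqrt(X(-365) + Y) = sqrt(-365 + 78866081270) = sqrt(78866080905)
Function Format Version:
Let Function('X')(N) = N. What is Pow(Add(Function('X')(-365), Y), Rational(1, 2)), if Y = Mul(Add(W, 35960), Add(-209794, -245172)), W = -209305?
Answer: Pow(78866080905, Rational(1, 2)) ≈ 2.8083e+5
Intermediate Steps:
Y = 78866081270 (Y = Mul(Add(-209305, 35960), Add(-209794, -245172)) = Mul(-173345, -454966) = 78866081270)
Pow(Add(Function('X')(-365), Y), Rational(1, 2)) = Pow(Add(-365, 78866081270), Rational(1, 2)) = Pow(78866080905, Rational(1, 2))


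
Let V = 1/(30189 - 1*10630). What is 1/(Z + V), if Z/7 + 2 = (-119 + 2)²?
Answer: 19559/1873928232 ≈ 1.0437e-5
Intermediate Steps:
Z = 95809 (Z = -14 + 7*(-119 + 2)² = -14 + 7*(-117)² = -14 + 7*13689 = -14 + 95823 = 95809)
V = 1/19559 (V = 1/(30189 - 10630) = 1/19559 ≈ 5.1127e-5)
1/(Z + V) = 1/(95809 + 1/19559) = 1/(1873928232/19559) = 19559/1873928232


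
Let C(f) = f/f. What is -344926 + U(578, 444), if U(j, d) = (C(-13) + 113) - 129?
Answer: -344941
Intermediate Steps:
C(f) = 1
U(j, d) = -15 (U(j, d) = (1 + 113) - 129 = 114 - 129 = -15)
-344926 + U(578, 444) = -344926 - 15 = -344941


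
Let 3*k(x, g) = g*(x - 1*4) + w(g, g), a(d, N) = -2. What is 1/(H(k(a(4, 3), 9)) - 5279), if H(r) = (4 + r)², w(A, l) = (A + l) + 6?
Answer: -1/5243 ≈ -0.00019073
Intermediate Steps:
w(A, l) = 6 + A + l
k(x, g) = 2 + 2*g/3 + g*(-4 + x)/3 (k(x, g) = (g*(x - 1*4) + (6 + g + g))/3 = (g*(x - 4) + (6 + 2*g))/3 = (g*(-4 + x) + (6 + 2*g))/3 = (6 + 2*g + g*(-4 + x))/3 = 2 + 2*g/3 + g*(-4 + x)/3)
1/(H(k(a(4, 3), 9)) - 5279) = 1/((4 + (2 - ⅔*9 + (⅓)*9*(-2)))² - 5279) = 1/((4 + (2 - 6 - 6))² - 5279) = 1/((4 - 10)² - 5279) = 1/((-6)² - 5279) = 1/(36 - 5279) = 1/(-5243) = -1/5243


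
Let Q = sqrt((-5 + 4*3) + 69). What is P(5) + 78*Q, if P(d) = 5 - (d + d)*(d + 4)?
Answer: -85 + 156*sqrt(19) ≈ 594.99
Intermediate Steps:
P(d) = 5 - 2*d*(4 + d)
Q = 2*sqrt(19) (Q = sqrt((-5 + 12) + 69) = sqrt(7 + 69) = sqrt(76) = 2*sqrt(19) ≈ 8.7178)
P(5) + 78*Q = (5 - 8*5 - 2*5**2) + 78*(2*sqrt(19)) = (5 - 40 - 2*25) + 156*sqrt(19) = (5 - 40 - 50) + 156*sqrt(19) = -85 + 156*sqrt(19)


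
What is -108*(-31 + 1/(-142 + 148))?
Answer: 3330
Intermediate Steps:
-108*(-31 + 1/(-142 + 148)) = -108*(-31 + 1/6) = -108*(-31 + ⅙) = -108*(-185/6) = 3330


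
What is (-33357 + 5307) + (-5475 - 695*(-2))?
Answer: -32135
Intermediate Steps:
(-33357 + 5307) + (-5475 - 695*(-2)) = -28050 + (-5475 + 1390) = -28050 - 4085 = -32135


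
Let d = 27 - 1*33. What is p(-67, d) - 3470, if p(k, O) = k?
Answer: -3537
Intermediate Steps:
d = -6 (d = 27 - 33 = -6)
p(-67, d) - 3470 = -67 - 3470 = -3537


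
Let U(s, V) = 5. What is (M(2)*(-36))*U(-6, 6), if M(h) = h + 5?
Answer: -1260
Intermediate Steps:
M(h) = 5 + h
(M(2)*(-36))*U(-6, 6) = ((5 + 2)*(-36))*5 = (7*(-36))*5 = -252*5 = -1260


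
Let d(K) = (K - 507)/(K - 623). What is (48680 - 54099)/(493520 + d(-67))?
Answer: -1869555/170264687 ≈ -0.010980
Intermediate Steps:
d(K) = (-507 + K)/(-623 + K)
(48680 - 54099)/(493520 + d(-67)) = (48680 - 54099)/(493520 + (-507 - 67)/(-623 - 67)) = -5419/(493520 - 574/(-690)) = -5419/(493520 - 1/690*(-574)) = -5419/(493520 + 287/345) = -5419/170264687/345 = -5419*345/170264687 = -1869555/170264687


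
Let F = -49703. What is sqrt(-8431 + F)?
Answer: I*sqrt(58134) ≈ 241.11*I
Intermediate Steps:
sqrt(-8431 + F) = sqrt(-8431 - 49703) = sqrt(-58134) = I*sqrt(58134)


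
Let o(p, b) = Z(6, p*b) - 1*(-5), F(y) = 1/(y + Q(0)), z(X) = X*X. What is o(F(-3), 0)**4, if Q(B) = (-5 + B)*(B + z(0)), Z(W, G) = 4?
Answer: 6561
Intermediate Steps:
z(X) = X**2
Q(B) = B*(-5 + B) (Q(B) = (-5 + B)*(B + 0**2) = (-5 + B)*(B + 0) = (-5 + B)*B = B*(-5 + B))
F(y) = 1/y (F(y) = 1/(y + 0*(-5 + 0)) = 1/(y + 0*(-5)) = 1/(y + 0) = 1/y)
o(p, b) = 9 (o(p, b) = 4 - 1*(-5) = 4 + 5 = 9)
o(F(-3), 0)**4 = 9**4 = 6561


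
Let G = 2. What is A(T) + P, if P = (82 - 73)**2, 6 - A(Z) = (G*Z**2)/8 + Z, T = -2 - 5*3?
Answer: 127/4 ≈ 31.750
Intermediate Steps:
T = -17 (T = -2 - 15 = -17)
A(Z) = 6 - Z - Z**2/4 (A(Z) = 6 - ((2*Z**2)/8 + Z) = 6 - ((2*Z**2)*(1/8) + Z) = 6 - (Z**2/4 + Z) = 6 - (Z + Z**2/4) = 6 + (-Z - Z**2/4) = 6 - Z - Z**2/4)
P = 81 (P = 9**2 = 81)
A(T) + P = (6 - 1*(-17) - 1/4*(-17)**2) + 81 = (6 + 17 - 1/4*289) + 81 = (6 + 17 - 289/4) + 81 = -197/4 + 81 = 127/4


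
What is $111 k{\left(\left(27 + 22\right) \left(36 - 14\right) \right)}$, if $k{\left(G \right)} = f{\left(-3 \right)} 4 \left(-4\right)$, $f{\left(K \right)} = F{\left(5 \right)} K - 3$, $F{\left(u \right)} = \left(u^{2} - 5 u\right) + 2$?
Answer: $15984$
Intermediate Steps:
$F{\left(u \right)} = 2 + u^{2} - 5 u$
$f{\left(K \right)} = -3 + 2 K$ ($f{\left(K \right)} = \left(2 + 5^{2} - 25\right) K - 3 = \left(2 + 25 - 25\right) K - 3 = 2 K - 3 = -3 + 2 K$)
$k{\left(G \right)} = 144$ ($k{\left(G \right)} = \left(-3 + 2 \left(-3\right)\right) 4 \left(-4\right) = \left(-3 - 6\right) 4 \left(-4\right) = \left(-9\right) 4 \left(-4\right) = \left(-36\right) \left(-4\right) = 144$)
$111 k{\left(\left(27 + 22\right) \left(36 - 14\right) \right)} = 111 \cdot 144 = 15984$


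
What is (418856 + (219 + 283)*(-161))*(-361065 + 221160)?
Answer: -47292646770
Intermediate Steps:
(418856 + (219 + 283)*(-161))*(-361065 + 221160) = (418856 + 502*(-161))*(-139905) = (418856 - 80822)*(-139905) = 338034*(-139905) = -47292646770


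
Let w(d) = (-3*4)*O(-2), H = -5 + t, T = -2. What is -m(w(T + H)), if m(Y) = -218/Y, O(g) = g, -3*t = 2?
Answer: 109/12 ≈ 9.0833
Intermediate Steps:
t = -2/3 (t = -1/3*2 = -2/3 ≈ -0.66667)
H = -17/3 (H = -5 - 2/3 = -17/3 ≈ -5.6667)
w(d) = 24 (w(d) = -3*4*(-2) = -12*(-2) = 24)
-m(w(T + H)) = -(-218)/24 = -1*(-109/12) = 109/12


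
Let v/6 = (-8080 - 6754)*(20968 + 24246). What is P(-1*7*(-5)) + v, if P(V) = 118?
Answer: -4024226738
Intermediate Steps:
v = -4024226856 (v = 6*((-8080 - 6754)*(20968 + 24246)) = 6*(-14834*45214) = 6*(-670704476) = -4024226856)
P(-1*7*(-5)) + v = 118 - 4024226856 = -4024226738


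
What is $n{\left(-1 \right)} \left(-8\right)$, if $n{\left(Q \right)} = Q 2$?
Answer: $16$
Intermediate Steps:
$n{\left(Q \right)} = 2 Q$
$n{\left(-1 \right)} \left(-8\right) = 2 \left(-1\right) \left(-8\right) = \left(-2\right) \left(-8\right) = 16$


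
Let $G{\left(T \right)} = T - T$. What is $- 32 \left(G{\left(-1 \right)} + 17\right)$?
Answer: $-544$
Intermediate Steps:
$G{\left(T \right)} = 0$
$- 32 \left(G{\left(-1 \right)} + 17\right) = - 32 \left(0 + 17\right) = \left(-32\right) 17 = -544$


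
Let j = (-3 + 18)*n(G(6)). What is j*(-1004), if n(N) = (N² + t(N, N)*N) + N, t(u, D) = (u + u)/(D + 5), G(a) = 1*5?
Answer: -527100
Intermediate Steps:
G(a) = 5
t(u, D) = 2*u/(5 + D) (t(u, D) = (2*u)/(5 + D) = 2*u/(5 + D))
n(N) = N + N² + 2*N²/(5 + N) (n(N) = (N² + (2*N/(5 + N))*N) + N = (N² + 2*N²/(5 + N)) + N = N + N² + 2*N²/(5 + N))
j = 525 (j = (-3 + 18)*(5*(5 + 5² + 8*5)/(5 + 5)) = 15*(5*(5 + 25 + 40)/10) = 15*(5*(⅒)*70) = 15*35 = 525)
j*(-1004) = 525*(-1004) = -527100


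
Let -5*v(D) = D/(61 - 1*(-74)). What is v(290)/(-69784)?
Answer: 29/4710420 ≈ 6.1566e-6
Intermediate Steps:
v(D) = -D/675 (v(D) = -D/(5*(61 - 1*(-74))) = -D/(5*(61 + 74)) = -D/(5*135) = -D/675)
v(290)/(-69784) = -1/675*290/(-69784) = -58/135*(-1/69784) = 29/4710420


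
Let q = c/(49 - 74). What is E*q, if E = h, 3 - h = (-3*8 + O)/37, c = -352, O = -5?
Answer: 9856/185 ≈ 53.276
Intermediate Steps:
q = 352/25 (q = -352/(49 - 74) = -352/(-25) = -352*(-1/25) = 352/25 ≈ 14.080)
h = 140/37 (h = 3 - (-3*8 - 5)/37 = 3 - (-24 - 5)/37 = 3 - (-29)/37 = 3 - 1*(-29/37) = 3 + 29/37 = 140/37 ≈ 3.7838)
E = 140/37 ≈ 3.7838
E*q = (140/37)*(352/25) = 9856/185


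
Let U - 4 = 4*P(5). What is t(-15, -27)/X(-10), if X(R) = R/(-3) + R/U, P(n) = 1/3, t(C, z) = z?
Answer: -648/35 ≈ -18.514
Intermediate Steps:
P(n) = 1/3
U = 16/3 (U = 4 + 4*(1/3) = 4 + 4/3 = 16/3 ≈ 5.3333)
X(R) = -7*R/48 (X(R) = R/(-3) + R/(16/3) = R*(-1/3) + R*(3/16) = -R/3 + 3*R/16 = -7*R/48)
t(-15, -27)/X(-10) = -27/((-7/48*(-10))) = -27/35/24 = -27*24/35 = -648/35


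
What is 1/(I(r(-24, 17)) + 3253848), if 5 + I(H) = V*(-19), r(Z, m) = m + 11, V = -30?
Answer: 1/3254413 ≈ 3.0728e-7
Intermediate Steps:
r(Z, m) = 11 + m
I(H) = 565 (I(H) = -5 - 30*(-19) = -5 + 570 = 565)
1/(I(r(-24, 17)) + 3253848) = 1/(565 + 3253848) = 1/3254413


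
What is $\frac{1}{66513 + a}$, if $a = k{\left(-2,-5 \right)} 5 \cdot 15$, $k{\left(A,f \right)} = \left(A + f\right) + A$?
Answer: $\frac{1}{65838} \approx 1.5189 \cdot 10^{-5}$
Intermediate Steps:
$k{\left(A,f \right)} = f + 2 A$
$a = -675$ ($a = \left(-5 + 2 \left(-2\right)\right) 5 \cdot 15 = \left(-5 - 4\right) 5 \cdot 15 = \left(-9\right) 5 \cdot 15 = \left(-45\right) 15 = -675$)
$\frac{1}{66513 + a} = \frac{1}{66513 - 675} = \frac{1}{65838}$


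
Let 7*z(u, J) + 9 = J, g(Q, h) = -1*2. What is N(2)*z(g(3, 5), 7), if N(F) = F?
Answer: -4/7 ≈ -0.57143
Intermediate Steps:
g(Q, h) = -2
z(u, J) = -9/7 + J/7
N(2)*z(g(3, 5), 7) = 2*(-9/7 + (⅐)*7) = 2*(-9/7 + 1) = 2*(-2/7) = -4/7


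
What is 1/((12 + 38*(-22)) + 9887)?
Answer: 1/9063 ≈ 0.00011034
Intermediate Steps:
1/((12 + 38*(-22)) + 9887) = 1/((12 - 836) + 9887) = 1/(-824 + 9887) = 1/9063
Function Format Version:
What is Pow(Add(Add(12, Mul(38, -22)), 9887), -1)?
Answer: Rational(1, 9063) ≈ 0.00011034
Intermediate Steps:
Pow(Add(Add(12, Mul(38, -22)), 9887), -1) = Pow(Add(Add(12, -836), 9887), -1) = Pow(Add(-824, 9887), -1) = Pow(9063, -1) = Rational(1, 9063)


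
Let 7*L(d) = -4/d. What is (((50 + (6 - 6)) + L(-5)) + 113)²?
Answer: 32592681/1225 ≈ 26606.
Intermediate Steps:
L(d) = -4/(7*d) (L(d) = (-4/d)/7 = -4/(7*d))
(((50 + (6 - 6)) + L(-5)) + 113)² = (((50 + (6 - 6)) - 4/7/(-5)) + 113)² = (((50 + 0) - 4/7*(-⅕)) + 113)² = ((50 + 4/35) + 113)² = (1754/35 + 113)² = (5709/35)² = 32592681/1225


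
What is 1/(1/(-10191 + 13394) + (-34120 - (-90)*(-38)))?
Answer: -3203/120240619 ≈ -2.6638e-5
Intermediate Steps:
1/(1/(-10191 + 13394) + (-34120 - (-90)*(-38))) = 1/(1/3203 + (-34120 - 1*3420)) = 1/(1/3203 + (-34120 - 3420)) = 1/(1/3203 - 37540) = 1/(-120240619/3203) = -3203/120240619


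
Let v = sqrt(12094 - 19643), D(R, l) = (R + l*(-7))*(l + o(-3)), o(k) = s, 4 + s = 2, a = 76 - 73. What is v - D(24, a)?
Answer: -3 + I*sqrt(7549) ≈ -3.0 + 86.885*I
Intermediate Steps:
a = 3
s = -2 (s = -4 + 2 = -2)
o(k) = -2
D(R, l) = (-2 + l)*(R - 7*l) (D(R, l) = (R + l*(-7))*(l - 2) = (R - 7*l)*(-2 + l) = (-2 + l)*(R - 7*l))
v = I*sqrt(7549) (v = sqrt(-7549) = I*sqrt(7549) ≈ 86.885*I)
v - D(24, a) = I*sqrt(7549) - (-7*3**2 - 2*24 + 14*3 + 24*3) = I*sqrt(7549) - (-7*9 - 48 + 42 + 72) = I*sqrt(7549) - (-63 - 48 + 42 + 72) = I*sqrt(7549) - 1*3 = I*sqrt(7549) - 3 = -3 + I*sqrt(7549)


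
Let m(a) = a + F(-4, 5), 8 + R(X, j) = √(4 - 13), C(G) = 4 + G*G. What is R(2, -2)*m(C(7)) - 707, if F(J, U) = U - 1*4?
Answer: -1139 + 162*I ≈ -1139.0 + 162.0*I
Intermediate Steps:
C(G) = 4 + G²
R(X, j) = -8 + 3*I (R(X, j) = -8 + √(4 - 13) = -8 + √(-9) = -8 + 3*I)
F(J, U) = -4 + U (F(J, U) = U - 4 = -4 + U)
m(a) = 1 + a (m(a) = a + (-4 + 5) = a + 1 = 1 + a)
R(2, -2)*m(C(7)) - 707 = (-8 + 3*I)*(1 + (4 + 7²)) - 707 = (-8 + 3*I)*(1 + (4 + 49)) - 707 = (-8 + 3*I)*(1 + 53) - 707 = (-8 + 3*I)*54 - 707 = (-432 + 162*I) - 707 = -1139 + 162*I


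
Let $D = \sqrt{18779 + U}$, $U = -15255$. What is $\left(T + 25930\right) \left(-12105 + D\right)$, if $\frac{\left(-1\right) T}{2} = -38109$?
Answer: $-1236501540 + 204296 \sqrt{881} \approx -1.2304 \cdot 10^{9}$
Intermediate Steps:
$T = 76218$ ($T = \left(-2\right) \left(-38109\right) = 76218$)
$D = 2 \sqrt{881}$ ($D = \sqrt{18779 - 15255} = \sqrt{3524} = 2 \sqrt{881} \approx 59.363$)
$\left(T + 25930\right) \left(-12105 + D\right) = \left(76218 + 25930\right) \left(-12105 + 2 \sqrt{881}\right) = 102148 \left(-12105 + 2 \sqrt{881}\right) = -1236501540 + 204296 \sqrt{881}$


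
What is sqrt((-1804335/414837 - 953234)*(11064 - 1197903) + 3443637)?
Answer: 2*sqrt(600903310298019372498)/46093 ≈ 1.0636e+6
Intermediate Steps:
sqrt((-1804335/414837 - 953234)*(11064 - 1197903) + 3443637) = sqrt((-1804335*1/414837 - 953234)*(-1186839) + 3443637) = sqrt((-601445/138279 - 953234)*(-1186839) + 3443637) = sqrt(-131812845731/138279*(-1186839) + 3443637) = sqrt(52146875338178103/46093 + 3443637) = sqrt(52147034065738344/46093) = 2*sqrt(600903310298019372498)/46093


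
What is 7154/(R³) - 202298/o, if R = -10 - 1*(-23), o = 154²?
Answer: -137392221/26052026 ≈ -5.2738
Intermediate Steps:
o = 23716
R = 13 (R = -10 + 23 = 13)
7154/(R³) - 202298/o = 7154/(13³) - 202298/23716 = 7154/2197 - 202298*1/23716 = 7154*(1/2197) - 101149/11858 = 7154/2197 - 101149/11858 = -137392221/26052026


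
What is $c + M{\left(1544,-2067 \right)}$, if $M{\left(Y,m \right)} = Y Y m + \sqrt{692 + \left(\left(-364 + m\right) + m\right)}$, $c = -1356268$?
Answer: $-4928951980 + i \sqrt{3806} \approx -4.929 \cdot 10^{9} + 61.693 i$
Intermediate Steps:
$M{\left(Y,m \right)} = \sqrt{328 + 2 m} + m Y^{2}$ ($M{\left(Y,m \right)} = Y^{2} m + \sqrt{692 + \left(-364 + 2 m\right)} = m Y^{2} + \sqrt{328 + 2 m} = \sqrt{328 + 2 m} + m Y^{2}$)
$c + M{\left(1544,-2067 \right)} = -1356268 + \left(\sqrt{328 + 2 \left(-2067\right)} - 2067 \cdot 1544^{2}\right) = -1356268 + \left(\sqrt{328 - 4134} - 4927595712\right) = -1356268 - \left(4927595712 - \sqrt{-3806}\right) = -1356268 - \left(4927595712 - i \sqrt{3806}\right) = -4928951980 + i \sqrt{3806}$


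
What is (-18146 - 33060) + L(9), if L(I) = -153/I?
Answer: -51223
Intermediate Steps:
(-18146 - 33060) + L(9) = (-18146 - 33060) - 153/9 = -51206 - 153*⅑ = -51206 - 17 = -51223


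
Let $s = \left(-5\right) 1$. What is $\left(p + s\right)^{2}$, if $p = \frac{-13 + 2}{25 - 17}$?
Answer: $\frac{2601}{64} \approx 40.641$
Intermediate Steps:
$s = -5$
$p = - \frac{11}{8} \approx -1.375$
$\left(p + s\right)^{2} = \left(- \frac{11}{8} - 5\right)^{2} = \left(- \frac{51}{8}\right)^{2} = \frac{2601}{64}$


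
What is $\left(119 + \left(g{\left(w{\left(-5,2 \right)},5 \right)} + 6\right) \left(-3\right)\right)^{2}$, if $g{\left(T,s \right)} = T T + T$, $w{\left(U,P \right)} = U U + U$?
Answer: $1343281$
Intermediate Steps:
$w{\left(U,P \right)} = U + U^{2}$ ($w{\left(U,P \right)} = U^{2} + U = U + U^{2}$)
$g{\left(T,s \right)} = T + T^{2}$ ($g{\left(T,s \right)} = T^{2} + T = T + T^{2}$)
$\left(119 + \left(g{\left(w{\left(-5,2 \right)},5 \right)} + 6\right) \left(-3\right)\right)^{2} = \left(119 + \left(- 5 \left(1 - 5\right) \left(1 - 5 \left(1 - 5\right)\right) + 6\right) \left(-3\right)\right)^{2} = \left(119 + \left(\left(-5\right) \left(-4\right) \left(1 - -20\right) + 6\right) \left(-3\right)\right)^{2} = \left(119 + \left(20 \left(1 + 20\right) + 6\right) \left(-3\right)\right)^{2} = \left(119 + \left(20 \cdot 21 + 6\right) \left(-3\right)\right)^{2} = \left(119 + \left(420 + 6\right) \left(-3\right)\right)^{2} = \left(119 + 426 \left(-3\right)\right)^{2} = \left(119 - 1278\right)^{2} = \left(-1159\right)^{2} = 1343281$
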